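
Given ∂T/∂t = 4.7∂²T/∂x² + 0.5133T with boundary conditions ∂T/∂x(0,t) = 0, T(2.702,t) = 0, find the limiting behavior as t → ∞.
T → 0. Diffusion dominates reaction (r=0.5133 < κπ²/(4L²)≈1.59); solution decays.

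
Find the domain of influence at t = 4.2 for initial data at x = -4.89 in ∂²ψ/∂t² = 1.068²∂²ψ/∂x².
Domain of influence: [-9.3756, -0.4044]. Data at x = -4.89 spreads outward at speed 1.068.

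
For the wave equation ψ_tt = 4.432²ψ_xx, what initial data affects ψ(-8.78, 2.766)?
Domain of dependence: [-21.038912, 3.478912]. Signals travel at speed 4.432, so data within |x - -8.78| ≤ 4.432·2.766 = 12.258912 can reach the point.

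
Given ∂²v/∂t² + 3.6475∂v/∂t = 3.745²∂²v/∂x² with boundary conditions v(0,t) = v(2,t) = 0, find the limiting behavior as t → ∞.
v → 0. Damping (γ=3.6475) dissipates energy; oscillations decay exponentially.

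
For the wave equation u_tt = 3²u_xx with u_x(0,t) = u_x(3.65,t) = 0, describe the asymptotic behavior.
u oscillates about a mean that drifts linearly in t (generically unbounded; no decay). There is no damping, so the nonconstant modes persist as standing waves (energy conserved, no decay). But with Neumann conditions at both ends the constant mode has eigenvalue 0: the spatial mean M(t) of u satisfies M'' = 0, so M(t) = M(0) + M'(0)·t. Unless the initial velocity has zero mean (∫u_t(x,0)dx = 0), the solution grows linearly in t (unbounded, though not exponentially); if it does have zero mean, the solution stays bounded and simply oscillates.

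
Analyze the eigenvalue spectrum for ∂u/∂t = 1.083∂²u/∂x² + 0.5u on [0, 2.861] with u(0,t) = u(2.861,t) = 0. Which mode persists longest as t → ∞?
Eigenvalues: λₙ = 1.083n²π²/2.861² - 0.5.
First three modes:
  n=1: λ₁ = 1.083π²/2.861² - 0.5 ≈ 0.806
  n=2: λ₂ = 4.332π²/2.861² - 0.5 ≈ 4.723
  n=3: λ₃ = 9.747π²/2.861² - 0.5 ≈ 11.253
Since 1.083π²/2.861² ≈ 1.306 > 0.5, all λₙ > 0.
The n=1 mode decays slowest → dominates as t → ∞.
Asymptotic: u ~ c₁ sin(πx/2.861) e^{-λ₁t} with decay rate λ₁ ≈ 0.806.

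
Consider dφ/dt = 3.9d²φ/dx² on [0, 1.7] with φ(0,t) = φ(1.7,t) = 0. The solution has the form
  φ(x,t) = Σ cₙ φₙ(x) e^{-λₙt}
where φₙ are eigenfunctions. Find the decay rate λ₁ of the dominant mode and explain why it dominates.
Eigenvalues: λₙ = 3.9n²π²/1.7².
First three modes:
  n=1: λ₁ = 3.9π²/1.7² ≈ 13.319
  n=2: λ₂ = 15.6π²/1.7² ≈ 53.275 (4× faster decay)
  n=3: λ₃ = 35.1π²/1.7² ≈ 119.87 (9× faster decay)
As t → ∞, higher modes decay exponentially faster. The n=1 mode dominates: φ ~ c₁ sin(πx/1.7) e^{-λ₁t}.
Decay rate: λ₁ = 3.9π²/1.7² ≈ 13.319.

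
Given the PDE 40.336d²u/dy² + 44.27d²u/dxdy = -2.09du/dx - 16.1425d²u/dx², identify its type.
Rewriting in standard form: 16.1425d²u/dx² + 44.27d²u/dxdy + 40.336d²u/dy² + 2.09du/dx = 0. The second-order coefficients are A = 16.1425, B = 44.27, C = 40.336. Since B² - 4AC = -644.66262 < 0, this is an elliptic PDE.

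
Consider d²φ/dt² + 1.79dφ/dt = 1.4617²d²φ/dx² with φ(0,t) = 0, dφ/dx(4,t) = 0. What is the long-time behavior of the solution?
As t → ∞, φ → 0. Damping (γ=1.79) dissipates energy; oscillations decay exponentially.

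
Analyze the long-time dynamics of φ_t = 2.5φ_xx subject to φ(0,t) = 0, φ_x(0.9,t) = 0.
Long-time behavior: φ → 0. Heat escapes through the Dirichlet boundary.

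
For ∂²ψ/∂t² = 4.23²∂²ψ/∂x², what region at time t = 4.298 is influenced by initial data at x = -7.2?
Domain of influence: [-25.38054, 10.98054]. Data at x = -7.2 spreads outward at speed 4.23.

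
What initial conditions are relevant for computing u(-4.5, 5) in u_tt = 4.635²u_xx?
Domain of dependence: [-27.675, 18.675]. Signals travel at speed 4.635, so data within |x - -4.5| ≤ 4.635·5 = 23.175 can reach the point.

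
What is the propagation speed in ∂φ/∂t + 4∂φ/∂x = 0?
Speed = 4. Information travels along x - 4t = const (rightward).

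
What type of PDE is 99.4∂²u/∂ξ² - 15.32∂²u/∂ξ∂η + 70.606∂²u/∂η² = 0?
With A = 99.4, B = -15.32, C = 70.606, the discriminant is -27838.2432. This is an elliptic PDE.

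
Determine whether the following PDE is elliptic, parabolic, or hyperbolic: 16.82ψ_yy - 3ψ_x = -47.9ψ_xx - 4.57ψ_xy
Rewriting in standard form: 47.9ψ_xx + 4.57ψ_xy + 16.82ψ_yy - 3ψ_x = 0. Coefficients: A = 47.9, B = 4.57, C = 16.82. B² - 4AC = -3201.8271, which is negative, so the equation is elliptic.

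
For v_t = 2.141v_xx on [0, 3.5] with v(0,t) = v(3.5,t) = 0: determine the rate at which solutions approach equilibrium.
Eigenvalues: λₙ = 2.141n²π²/3.5².
First three modes:
  n=1: λ₁ = 2.141π²/3.5² ≈ 1.725
  n=2: λ₂ = 8.564π²/3.5² ≈ 6.9 (4× faster decay)
  n=3: λ₃ = 19.269π²/3.5² ≈ 15.525 (9× faster decay)
As t → ∞, higher modes decay exponentially faster. The n=1 mode dominates: v ~ c₁ sin(πx/3.5) e^{-λ₁t}.
Decay rate: λ₁ = 2.141π²/3.5² ≈ 1.725.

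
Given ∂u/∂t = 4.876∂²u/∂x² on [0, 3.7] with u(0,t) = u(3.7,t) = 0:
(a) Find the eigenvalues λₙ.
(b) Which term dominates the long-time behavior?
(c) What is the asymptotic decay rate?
Eigenvalues: λₙ = 4.876n²π²/3.7².
First three modes:
  n=1: λ₁ = 4.876π²/3.7² ≈ 3.515
  n=2: λ₂ = 19.504π²/3.7² ≈ 14.061 (4× faster decay)
  n=3: λ₃ = 43.884π²/3.7² ≈ 31.638 (9× faster decay)
As t → ∞, higher modes decay exponentially faster. The n=1 mode dominates: u ~ c₁ sin(πx/3.7) e^{-λ₁t}.
Decay rate: λ₁ = 4.876π²/3.7² ≈ 3.515.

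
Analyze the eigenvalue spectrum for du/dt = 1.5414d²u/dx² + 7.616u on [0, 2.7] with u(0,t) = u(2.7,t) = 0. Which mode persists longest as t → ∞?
Eigenvalues: λₙ = 1.5414n²π²/2.7² - 7.616.
First three modes:
  n=1: λ₁ = 1.5414π²/2.7² - 7.616 ≈ -5.529
  n=2: λ₂ = 6.1656π²/2.7² - 7.616 ≈ 0.731
  n=3: λ₃ = 13.8726π²/2.7² - 7.616 ≈ 11.165
Since 1.5414π²/2.7² ≈ 2.087 < 7.616, λ₁ < 0.
The n=1 mode grows fastest (−λₙ is largest for n=1) → dominates.
Asymptotic: u ~ c₁ sin(πx/2.7) e^{5.529t} (exponential growth at rate −λ₁ ≈ 5.529).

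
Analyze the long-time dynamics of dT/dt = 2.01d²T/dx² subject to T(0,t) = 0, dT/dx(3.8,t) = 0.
Long-time behavior: T → 0. Heat escapes through the Dirichlet boundary.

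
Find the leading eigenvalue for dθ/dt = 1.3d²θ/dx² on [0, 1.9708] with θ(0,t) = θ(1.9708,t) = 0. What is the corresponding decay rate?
Eigenvalues: λₙ = 1.3n²π²/1.9708².
First three modes:
  n=1: λ₁ = 1.3π²/1.9708² ≈ 3.303
  n=2: λ₂ = 5.2π²/1.9708² ≈ 13.214 (4× faster decay)
  n=3: λ₃ = 11.7π²/1.9708² ≈ 29.73 (9× faster decay)
As t → ∞, higher modes decay exponentially faster. The n=1 mode dominates: θ ~ c₁ sin(πx/1.9708) e^{-λ₁t}.
Decay rate: λ₁ = 1.3π²/1.9708² ≈ 3.303.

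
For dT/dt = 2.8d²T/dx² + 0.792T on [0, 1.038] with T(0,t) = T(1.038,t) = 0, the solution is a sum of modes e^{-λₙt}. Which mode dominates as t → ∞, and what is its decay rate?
Eigenvalues: λₙ = 2.8n²π²/1.038² - 0.792.
First three modes:
  n=1: λ₁ = 2.8π²/1.038² - 0.792 ≈ 24.857
  n=2: λ₂ = 11.2π²/1.038² - 0.792 ≈ 101.802
  n=3: λ₃ = 25.2π²/1.038² - 0.792 ≈ 230.045
Since 2.8π²/1.038² ≈ 25.649 > 0.792, all λₙ > 0.
The n=1 mode decays slowest → dominates as t → ∞.
Asymptotic: T ~ c₁ sin(πx/1.038) e^{-λ₁t} with decay rate λ₁ ≈ 24.857.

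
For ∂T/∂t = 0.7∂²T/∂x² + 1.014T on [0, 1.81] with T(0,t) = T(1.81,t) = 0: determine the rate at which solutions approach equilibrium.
Eigenvalues: λₙ = 0.7n²π²/1.81² - 1.014.
First three modes:
  n=1: λ₁ = 0.7π²/1.81² - 1.014 ≈ 1.095
  n=2: λ₂ = 2.8π²/1.81² - 1.014 ≈ 7.421
  n=3: λ₃ = 6.3π²/1.81² - 1.014 ≈ 17.965
Since 0.7π²/1.81² ≈ 2.109 > 1.014, all λₙ > 0.
The n=1 mode decays slowest → dominates as t → ∞.
Asymptotic: T ~ c₁ sin(πx/1.81) e^{-λ₁t} with decay rate λ₁ ≈ 1.095.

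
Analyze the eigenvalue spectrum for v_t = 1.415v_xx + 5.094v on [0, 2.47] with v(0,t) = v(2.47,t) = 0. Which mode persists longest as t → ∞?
Eigenvalues: λₙ = 1.415n²π²/2.47² - 5.094.
First three modes:
  n=1: λ₁ = 1.415π²/2.47² - 5.094 ≈ -2.805
  n=2: λ₂ = 5.66π²/2.47² - 5.094 ≈ 4.062
  n=3: λ₃ = 12.735π²/2.47² - 5.094 ≈ 15.508
Since 1.415π²/2.47² ≈ 2.289 < 5.094, λ₁ < 0.
The n=1 mode grows fastest (−λₙ is largest for n=1) → dominates.
Asymptotic: v ~ c₁ sin(πx/2.47) e^{2.805t} (exponential growth at rate −λ₁ ≈ 2.805).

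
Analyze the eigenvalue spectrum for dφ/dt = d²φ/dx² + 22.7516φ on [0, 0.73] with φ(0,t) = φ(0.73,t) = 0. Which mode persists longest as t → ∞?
Eigenvalues: λₙ = n²π²/0.73² - 22.7516.
First three modes:
  n=1: λ₁ = π²/0.73² - 22.7516 ≈ -4.231
  n=2: λ₂ = 4π²/0.73² - 22.7516 ≈ 51.331
  n=3: λ₃ = 9π²/0.73² - 22.7516 ≈ 143.933
Since π²/0.73² ≈ 18.521 < 22.7516, λ₁ < 0.
The n=1 mode grows fastest (−λₙ is largest for n=1) → dominates.
Asymptotic: φ ~ c₁ sin(πx/0.73) e^{4.231t} (exponential growth at rate −λ₁ ≈ 4.231).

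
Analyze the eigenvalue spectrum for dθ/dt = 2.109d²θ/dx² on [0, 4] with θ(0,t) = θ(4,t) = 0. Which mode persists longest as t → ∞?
Eigenvalues: λₙ = 2.109n²π²/4².
First three modes:
  n=1: λ₁ = 2.109π²/4² ≈ 1.301
  n=2: λ₂ = 8.436π²/4² ≈ 5.204 (4× faster decay)
  n=3: λ₃ = 18.981π²/4² ≈ 11.708 (9× faster decay)
As t → ∞, higher modes decay exponentially faster. The n=1 mode dominates: θ ~ c₁ sin(πx/4) e^{-λ₁t}.
Decay rate: λ₁ = 2.109π²/4² ≈ 1.301.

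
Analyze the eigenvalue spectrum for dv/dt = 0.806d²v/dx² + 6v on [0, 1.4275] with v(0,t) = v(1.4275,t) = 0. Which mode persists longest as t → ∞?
Eigenvalues: λₙ = 0.806n²π²/1.4275² - 6.
First three modes:
  n=1: λ₁ = 0.806π²/1.4275² - 6 ≈ -2.096
  n=2: λ₂ = 3.224π²/1.4275² - 6 ≈ 9.615
  n=3: λ₃ = 7.254π²/1.4275² - 6 ≈ 29.134
Since 0.806π²/1.4275² ≈ 3.904 < 6, λ₁ < 0.
The n=1 mode grows fastest (−λₙ is largest for n=1) → dominates.
Asymptotic: v ~ c₁ sin(πx/1.4275) e^{2.096t} (exponential growth at rate −λ₁ ≈ 2.096).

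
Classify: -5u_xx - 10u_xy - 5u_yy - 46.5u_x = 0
Parabolic (discriminant = 0).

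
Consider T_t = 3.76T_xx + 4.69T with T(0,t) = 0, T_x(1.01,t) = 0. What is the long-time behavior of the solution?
As t → ∞, T → 0. Diffusion dominates reaction (r=4.69 < κπ²/(4L²)≈9.09); solution decays.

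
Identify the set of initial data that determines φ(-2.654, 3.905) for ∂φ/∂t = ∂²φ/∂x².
The entire real line. The heat equation has infinite propagation speed: any initial disturbance instantly affects all points (though exponentially small far away).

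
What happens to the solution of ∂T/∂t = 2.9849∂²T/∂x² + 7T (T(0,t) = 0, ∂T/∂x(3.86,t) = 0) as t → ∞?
T grows unboundedly. Reaction dominates diffusion (r=7 > κπ²/(4L²)≈0.49); solution grows exponentially.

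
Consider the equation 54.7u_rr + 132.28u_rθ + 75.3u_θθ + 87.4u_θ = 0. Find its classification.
Hyperbolic. (A = 54.7, B = 132.28, C = 75.3 gives B² - 4AC = 1022.3584.)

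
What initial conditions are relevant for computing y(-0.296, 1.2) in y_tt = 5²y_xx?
Domain of dependence: [-6.296, 5.704]. Signals travel at speed 5, so data within |x - -0.296| ≤ 5·1.2 = 6 can reach the point.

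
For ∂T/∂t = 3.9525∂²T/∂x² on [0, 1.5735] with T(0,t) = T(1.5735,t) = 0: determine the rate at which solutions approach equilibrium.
Eigenvalues: λₙ = 3.9525n²π²/1.5735².
First three modes:
  n=1: λ₁ = 3.9525π²/1.5735² ≈ 15.756
  n=2: λ₂ = 15.81π²/1.5735² ≈ 63.023 (4× faster decay)
  n=3: λ₃ = 35.5725π²/1.5735² ≈ 141.801 (9× faster decay)
As t → ∞, higher modes decay exponentially faster. The n=1 mode dominates: T ~ c₁ sin(πx/1.5735) e^{-λ₁t}.
Decay rate: λ₁ = 3.9525π²/1.5735² ≈ 15.756.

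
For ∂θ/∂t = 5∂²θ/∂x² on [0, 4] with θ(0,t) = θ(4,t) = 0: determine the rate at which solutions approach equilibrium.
Eigenvalues: λₙ = 5n²π²/4².
First three modes:
  n=1: λ₁ = 5π²/4² ≈ 3.084
  n=2: λ₂ = 20π²/4² ≈ 12.337 (4× faster decay)
  n=3: λ₃ = 45π²/4² ≈ 27.758 (9× faster decay)
As t → ∞, higher modes decay exponentially faster. The n=1 mode dominates: θ ~ c₁ sin(πx/4) e^{-λ₁t}.
Decay rate: λ₁ = 5π²/4² ≈ 3.084.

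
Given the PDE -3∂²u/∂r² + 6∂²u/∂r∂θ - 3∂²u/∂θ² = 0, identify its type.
The second-order coefficients are A = -3, B = 6, C = -3. Since B² - 4AC = 0 = 0, this is a parabolic PDE.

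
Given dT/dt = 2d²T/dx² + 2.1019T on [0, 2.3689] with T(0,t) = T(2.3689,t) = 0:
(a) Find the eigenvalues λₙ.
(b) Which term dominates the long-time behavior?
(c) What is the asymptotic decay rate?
Eigenvalues: λₙ = 2n²π²/2.3689² - 2.1019.
First three modes:
  n=1: λ₁ = 2π²/2.3689² - 2.1019 ≈ 1.416
  n=2: λ₂ = 8π²/2.3689² - 2.1019 ≈ 11.968
  n=3: λ₃ = 18π²/2.3689² - 2.1019 ≈ 29.556
Since 2π²/2.3689² ≈ 3.518 > 2.1019, all λₙ > 0.
The n=1 mode decays slowest → dominates as t → ∞.
Asymptotic: T ~ c₁ sin(πx/2.3689) e^{-λ₁t} with decay rate λ₁ ≈ 1.416.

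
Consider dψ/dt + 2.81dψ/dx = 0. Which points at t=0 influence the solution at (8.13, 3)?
A single point: x = -0.3. The characteristic through (8.13, 3) is x - 2.81t = const, so x = 8.13 - 2.81·3 = -0.3.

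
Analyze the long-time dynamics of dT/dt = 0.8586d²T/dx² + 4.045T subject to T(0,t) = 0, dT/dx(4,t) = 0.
Long-time behavior: T grows unboundedly. Reaction dominates diffusion (r=4.045 > κπ²/(4L²)≈0.13); solution grows exponentially.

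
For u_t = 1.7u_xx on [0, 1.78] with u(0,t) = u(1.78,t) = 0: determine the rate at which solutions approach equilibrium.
Eigenvalues: λₙ = 1.7n²π²/1.78².
First three modes:
  n=1: λ₁ = 1.7π²/1.78² ≈ 5.296
  n=2: λ₂ = 6.8π²/1.78² ≈ 21.182 (4× faster decay)
  n=3: λ₃ = 15.3π²/1.78² ≈ 47.66 (9× faster decay)
As t → ∞, higher modes decay exponentially faster. The n=1 mode dominates: u ~ c₁ sin(πx/1.78) e^{-λ₁t}.
Decay rate: λ₁ = 1.7π²/1.78² ≈ 5.296.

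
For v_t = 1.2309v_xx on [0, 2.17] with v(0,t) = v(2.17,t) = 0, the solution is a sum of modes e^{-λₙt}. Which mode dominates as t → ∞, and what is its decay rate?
Eigenvalues: λₙ = 1.2309n²π²/2.17².
First three modes:
  n=1: λ₁ = 1.2309π²/2.17² ≈ 2.58
  n=2: λ₂ = 4.9236π²/2.17² ≈ 10.32 (4× faster decay)
  n=3: λ₃ = 11.0781π²/2.17² ≈ 23.219 (9× faster decay)
As t → ∞, higher modes decay exponentially faster. The n=1 mode dominates: v ~ c₁ sin(πx/2.17) e^{-λ₁t}.
Decay rate: λ₁ = 1.2309π²/2.17² ≈ 2.58.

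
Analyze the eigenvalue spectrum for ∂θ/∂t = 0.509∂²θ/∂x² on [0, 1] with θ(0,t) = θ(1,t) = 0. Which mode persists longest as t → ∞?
Eigenvalues: λₙ = 0.509n²π².
First three modes:
  n=1: λ₁ = 0.509π² ≈ 5.024
  n=2: λ₂ = 2.036π² ≈ 20.095 (4× faster decay)
  n=3: λ₃ = 4.581π² ≈ 45.213 (9× faster decay)
As t → ∞, higher modes decay exponentially faster. The n=1 mode dominates: θ ~ c₁ sin(πx) e^{-λ₁t}.
Decay rate: λ₁ = 0.509π² ≈ 5.024.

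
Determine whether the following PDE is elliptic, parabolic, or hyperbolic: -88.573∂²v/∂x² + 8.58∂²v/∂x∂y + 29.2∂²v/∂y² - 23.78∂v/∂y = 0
Coefficients: A = -88.573, B = 8.58, C = 29.2. B² - 4AC = 10418.9428, which is positive, so the equation is hyperbolic.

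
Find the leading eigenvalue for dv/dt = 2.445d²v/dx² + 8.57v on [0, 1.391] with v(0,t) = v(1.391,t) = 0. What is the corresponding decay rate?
Eigenvalues: λₙ = 2.445n²π²/1.391² - 8.57.
First three modes:
  n=1: λ₁ = 2.445π²/1.391² - 8.57 ≈ 3.902
  n=2: λ₂ = 9.78π²/1.391² - 8.57 ≈ 41.317
  n=3: λ₃ = 22.005π²/1.391² - 8.57 ≈ 103.675
Since 2.445π²/1.391² ≈ 12.472 > 8.57, all λₙ > 0.
The n=1 mode decays slowest → dominates as t → ∞.
Asymptotic: v ~ c₁ sin(πx/1.391) e^{-λ₁t} with decay rate λ₁ ≈ 3.902.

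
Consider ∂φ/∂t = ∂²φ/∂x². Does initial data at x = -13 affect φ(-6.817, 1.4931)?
Yes, for any finite x. The heat equation has infinite propagation speed, so all initial data affects all points at any t > 0.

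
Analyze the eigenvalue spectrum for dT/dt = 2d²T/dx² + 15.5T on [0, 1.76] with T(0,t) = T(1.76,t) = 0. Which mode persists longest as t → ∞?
Eigenvalues: λₙ = 2n²π²/1.76² - 15.5.
First three modes:
  n=1: λ₁ = 2π²/1.76² - 15.5 ≈ -9.128
  n=2: λ₂ = 8π²/1.76² - 15.5 ≈ 9.99
  n=3: λ₃ = 18π²/1.76² - 15.5 ≈ 41.852
Since 2π²/1.76² ≈ 6.372 < 15.5, λ₁ < 0.
The n=1 mode grows fastest (−λₙ is largest for n=1) → dominates.
Asymptotic: T ~ c₁ sin(πx/1.76) e^{9.128t} (exponential growth at rate −λ₁ ≈ 9.128).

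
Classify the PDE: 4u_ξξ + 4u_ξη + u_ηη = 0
A = 4, B = 4, C = 1. Discriminant B² - 4AC = 0. Since 0 = 0, parabolic.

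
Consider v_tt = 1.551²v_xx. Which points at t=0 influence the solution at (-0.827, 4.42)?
Domain of dependence: [-7.68242, 6.02842]. Signals travel at speed 1.551, so data within |x - -0.827| ≤ 1.551·4.42 = 6.85542 can reach the point.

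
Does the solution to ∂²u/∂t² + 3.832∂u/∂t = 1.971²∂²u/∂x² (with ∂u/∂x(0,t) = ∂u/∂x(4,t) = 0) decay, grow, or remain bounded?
u → constant (steady state). Damping (γ=3.832) dissipates the nonconstant modes; with Neumann BCs the spatial average obeys M''+γM'=0 and tends to a finite limit.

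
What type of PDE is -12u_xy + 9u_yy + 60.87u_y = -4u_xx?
Rewriting in standard form: 4u_xx - 12u_xy + 9u_yy + 60.87u_y = 0. With A = 4, B = -12, C = 9, the discriminant is 0. This is a parabolic PDE.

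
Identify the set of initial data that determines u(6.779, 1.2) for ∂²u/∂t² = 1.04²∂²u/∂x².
Domain of dependence: [5.531, 8.027]. Signals travel at speed 1.04, so data within |x - 6.779| ≤ 1.04·1.2 = 1.248 can reach the point.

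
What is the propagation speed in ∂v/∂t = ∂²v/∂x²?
Infinite. The heat equation is parabolic, not hyperbolic, so disturbances propagate instantly.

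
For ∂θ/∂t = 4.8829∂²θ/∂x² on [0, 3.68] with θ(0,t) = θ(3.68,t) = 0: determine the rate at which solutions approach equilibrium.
Eigenvalues: λₙ = 4.8829n²π²/3.68².
First three modes:
  n=1: λ₁ = 4.8829π²/3.68² ≈ 3.559
  n=2: λ₂ = 19.5316π²/3.68² ≈ 14.234 (4× faster decay)
  n=3: λ₃ = 43.9461π²/3.68² ≈ 32.028 (9× faster decay)
As t → ∞, higher modes decay exponentially faster. The n=1 mode dominates: θ ~ c₁ sin(πx/3.68) e^{-λ₁t}.
Decay rate: λ₁ = 4.8829π²/3.68² ≈ 3.559.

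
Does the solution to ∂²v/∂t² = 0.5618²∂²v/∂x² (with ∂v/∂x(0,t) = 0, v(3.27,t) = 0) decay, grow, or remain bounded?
v oscillates (no decay). Energy is conserved; the solution oscillates indefinitely as standing waves.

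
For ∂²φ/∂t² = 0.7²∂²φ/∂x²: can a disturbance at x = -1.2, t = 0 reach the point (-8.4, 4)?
No. The domain of dependence is [-11.2, -5.6], and -1.2 is outside this interval.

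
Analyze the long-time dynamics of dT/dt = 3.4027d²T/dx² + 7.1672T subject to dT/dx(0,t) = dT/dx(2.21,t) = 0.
Long-time behavior: T grows unboundedly. With Neumann BCs the constant mode has diffusion eigenvalue 0, so any r > 0 makes it grow like e^(7.1672t); solution grows exponentially.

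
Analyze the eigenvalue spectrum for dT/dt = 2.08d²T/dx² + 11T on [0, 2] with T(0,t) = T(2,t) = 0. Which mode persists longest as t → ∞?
Eigenvalues: λₙ = 2.08n²π²/2² - 11.
First three modes:
  n=1: λ₁ = 2.08π²/2² - 11 ≈ -5.868
  n=2: λ₂ = 8.32π²/2² - 11 ≈ 9.529
  n=3: λ₃ = 18.72π²/2² - 11 ≈ 35.19
Since 2.08π²/2² ≈ 5.132 < 11, λ₁ < 0.
The n=1 mode grows fastest (−λₙ is largest for n=1) → dominates.
Asymptotic: T ~ c₁ sin(πx/2) e^{5.868t} (exponential growth at rate −λ₁ ≈ 5.868).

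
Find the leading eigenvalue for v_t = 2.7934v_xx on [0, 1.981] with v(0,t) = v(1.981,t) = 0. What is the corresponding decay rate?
Eigenvalues: λₙ = 2.7934n²π²/1.981².
First three modes:
  n=1: λ₁ = 2.7934π²/1.981² ≈ 7.025
  n=2: λ₂ = 11.1736π²/1.981² ≈ 28.101 (4× faster decay)
  n=3: λ₃ = 25.1406π²/1.981² ≈ 63.228 (9× faster decay)
As t → ∞, higher modes decay exponentially faster. The n=1 mode dominates: v ~ c₁ sin(πx/1.981) e^{-λ₁t}.
Decay rate: λ₁ = 2.7934π²/1.981² ≈ 7.025.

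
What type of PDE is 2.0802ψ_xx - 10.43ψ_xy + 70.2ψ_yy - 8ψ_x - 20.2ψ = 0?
With A = 2.0802, B = -10.43, C = 70.2, the discriminant is -475.33526. This is an elliptic PDE.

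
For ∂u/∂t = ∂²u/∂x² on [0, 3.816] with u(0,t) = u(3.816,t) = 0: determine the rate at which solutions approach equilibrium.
Eigenvalues: λₙ = n²π²/3.816².
First three modes:
  n=1: λ₁ = π²/3.816² ≈ 0.678
  n=2: λ₂ = 4π²/3.816² ≈ 2.711 (4× faster decay)
  n=3: λ₃ = 9π²/3.816² ≈ 6.1 (9× faster decay)
As t → ∞, higher modes decay exponentially faster. The n=1 mode dominates: u ~ c₁ sin(πx/3.816) e^{-λ₁t}.
Decay rate: λ₁ = π²/3.816² ≈ 0.678.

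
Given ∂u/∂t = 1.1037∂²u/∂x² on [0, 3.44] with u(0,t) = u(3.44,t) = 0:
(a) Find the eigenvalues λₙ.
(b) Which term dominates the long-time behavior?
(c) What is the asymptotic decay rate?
Eigenvalues: λₙ = 1.1037n²π²/3.44².
First three modes:
  n=1: λ₁ = 1.1037π²/3.44² ≈ 0.921
  n=2: λ₂ = 4.4148π²/3.44² ≈ 3.682 (4× faster decay)
  n=3: λ₃ = 9.9333π²/3.44² ≈ 8.285 (9× faster decay)
As t → ∞, higher modes decay exponentially faster. The n=1 mode dominates: u ~ c₁ sin(πx/3.44) e^{-λ₁t}.
Decay rate: λ₁ = 1.1037π²/3.44² ≈ 0.921.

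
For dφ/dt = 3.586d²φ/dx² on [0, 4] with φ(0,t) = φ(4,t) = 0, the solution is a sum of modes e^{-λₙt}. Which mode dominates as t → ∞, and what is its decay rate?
Eigenvalues: λₙ = 3.586n²π²/4².
First three modes:
  n=1: λ₁ = 3.586π²/4² ≈ 2.212
  n=2: λ₂ = 14.344π²/4² ≈ 8.848 (4× faster decay)
  n=3: λ₃ = 32.274π²/4² ≈ 19.908 (9× faster decay)
As t → ∞, higher modes decay exponentially faster. The n=1 mode dominates: φ ~ c₁ sin(πx/4) e^{-λ₁t}.
Decay rate: λ₁ = 3.586π²/4² ≈ 2.212.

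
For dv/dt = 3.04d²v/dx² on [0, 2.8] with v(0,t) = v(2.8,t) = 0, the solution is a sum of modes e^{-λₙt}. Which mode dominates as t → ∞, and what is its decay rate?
Eigenvalues: λₙ = 3.04n²π²/2.8².
First three modes:
  n=1: λ₁ = 3.04π²/2.8² ≈ 3.827
  n=2: λ₂ = 12.16π²/2.8² ≈ 15.308 (4× faster decay)
  n=3: λ₃ = 27.36π²/2.8² ≈ 34.443 (9× faster decay)
As t → ∞, higher modes decay exponentially faster. The n=1 mode dominates: v ~ c₁ sin(πx/2.8) e^{-λ₁t}.
Decay rate: λ₁ = 3.04π²/2.8² ≈ 3.827.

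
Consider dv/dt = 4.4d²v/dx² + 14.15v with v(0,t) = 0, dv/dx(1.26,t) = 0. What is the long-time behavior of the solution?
As t → ∞, v grows unboundedly. Reaction dominates diffusion (r=14.15 > κπ²/(4L²)≈6.84); solution grows exponentially.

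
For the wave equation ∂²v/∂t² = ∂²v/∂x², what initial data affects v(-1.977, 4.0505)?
Domain of dependence: [-6.0275, 2.0735]. Signals travel at speed 1, so data within |x - -1.977| ≤ 1·4.0505 = 4.0505 can reach the point.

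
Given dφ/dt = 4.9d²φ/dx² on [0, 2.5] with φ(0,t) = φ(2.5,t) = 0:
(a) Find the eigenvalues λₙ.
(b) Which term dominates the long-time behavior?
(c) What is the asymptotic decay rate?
Eigenvalues: λₙ = 4.9n²π²/2.5².
First three modes:
  n=1: λ₁ = 4.9π²/2.5² ≈ 7.738
  n=2: λ₂ = 19.6π²/2.5² ≈ 30.951 (4× faster decay)
  n=3: λ₃ = 44.1π²/2.5² ≈ 69.64 (9× faster decay)
As t → ∞, higher modes decay exponentially faster. The n=1 mode dominates: φ ~ c₁ sin(πx/2.5) e^{-λ₁t}.
Decay rate: λ₁ = 4.9π²/2.5² ≈ 7.738.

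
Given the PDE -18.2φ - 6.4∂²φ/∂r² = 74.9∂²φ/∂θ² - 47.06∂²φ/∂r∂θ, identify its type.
Rewriting in standard form: -6.4∂²φ/∂r² + 47.06∂²φ/∂r∂θ - 74.9∂²φ/∂θ² - 18.2φ = 0. The second-order coefficients are A = -6.4, B = 47.06, C = -74.9. Since B² - 4AC = 297.2036 > 0, this is a hyperbolic PDE.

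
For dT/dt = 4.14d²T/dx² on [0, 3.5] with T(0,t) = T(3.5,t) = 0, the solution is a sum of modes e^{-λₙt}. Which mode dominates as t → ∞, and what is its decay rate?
Eigenvalues: λₙ = 4.14n²π²/3.5².
First three modes:
  n=1: λ₁ = 4.14π²/3.5² ≈ 3.336
  n=2: λ₂ = 16.56π²/3.5² ≈ 13.342 (4× faster decay)
  n=3: λ₃ = 37.26π²/3.5² ≈ 30.02 (9× faster decay)
As t → ∞, higher modes decay exponentially faster. The n=1 mode dominates: T ~ c₁ sin(πx/3.5) e^{-λ₁t}.
Decay rate: λ₁ = 4.14π²/3.5² ≈ 3.336.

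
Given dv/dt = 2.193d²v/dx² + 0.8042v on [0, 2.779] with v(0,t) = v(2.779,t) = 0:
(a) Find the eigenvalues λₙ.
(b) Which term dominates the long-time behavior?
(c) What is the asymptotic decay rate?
Eigenvalues: λₙ = 2.193n²π²/2.779² - 0.8042.
First three modes:
  n=1: λ₁ = 2.193π²/2.779² - 0.8042 ≈ 1.998
  n=2: λ₂ = 8.772π²/2.779² - 0.8042 ≈ 10.406
  n=3: λ₃ = 19.737π²/2.779² - 0.8042 ≈ 24.419
Since 2.193π²/2.779² ≈ 2.803 > 0.8042, all λₙ > 0.
The n=1 mode decays slowest → dominates as t → ∞.
Asymptotic: v ~ c₁ sin(πx/2.779) e^{-λ₁t} with decay rate λ₁ ≈ 1.998.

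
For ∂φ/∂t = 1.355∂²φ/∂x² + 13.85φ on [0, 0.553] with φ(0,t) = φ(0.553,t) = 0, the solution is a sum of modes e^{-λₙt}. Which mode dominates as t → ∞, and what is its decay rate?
Eigenvalues: λₙ = 1.355n²π²/0.553² - 13.85.
First three modes:
  n=1: λ₁ = 1.355π²/0.553² - 13.85 ≈ 29.881
  n=2: λ₂ = 5.42π²/0.553² - 13.85 ≈ 161.074
  n=3: λ₃ = 12.195π²/0.553² - 13.85 ≈ 379.728
Since 1.355π²/0.553² ≈ 43.731 > 13.85, all λₙ > 0.
The n=1 mode decays slowest → dominates as t → ∞.
Asymptotic: φ ~ c₁ sin(πx/0.553) e^{-λ₁t} with decay rate λ₁ ≈ 29.881.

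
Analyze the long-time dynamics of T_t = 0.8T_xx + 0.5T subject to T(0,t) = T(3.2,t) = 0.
Long-time behavior: T → 0. Diffusion dominates reaction (r=0.5 < κπ²/L²≈0.77); solution decays.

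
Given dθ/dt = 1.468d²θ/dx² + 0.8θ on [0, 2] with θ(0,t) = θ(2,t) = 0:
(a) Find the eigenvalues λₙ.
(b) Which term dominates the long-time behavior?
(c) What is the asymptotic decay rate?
Eigenvalues: λₙ = 1.468n²π²/2² - 0.8.
First three modes:
  n=1: λ₁ = 1.468π²/2² - 0.8 ≈ 2.822
  n=2: λ₂ = 5.872π²/2² - 0.8 ≈ 13.689
  n=3: λ₃ = 13.212π²/2² - 0.8 ≈ 31.799
Since 1.468π²/2² ≈ 3.622 > 0.8, all λₙ > 0.
The n=1 mode decays slowest → dominates as t → ∞.
Asymptotic: θ ~ c₁ sin(πx/2) e^{-λ₁t} with decay rate λ₁ ≈ 2.822.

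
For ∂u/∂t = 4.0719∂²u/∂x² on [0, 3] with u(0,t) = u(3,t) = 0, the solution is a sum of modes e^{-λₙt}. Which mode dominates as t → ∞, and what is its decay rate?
Eigenvalues: λₙ = 4.0719n²π²/3².
First three modes:
  n=1: λ₁ = 4.0719π²/3² ≈ 4.465
  n=2: λ₂ = 16.2876π²/3² ≈ 17.861 (4× faster decay)
  n=3: λ₃ = 36.6471π²/3² ≈ 40.188 (9× faster decay)
As t → ∞, higher modes decay exponentially faster. The n=1 mode dominates: u ~ c₁ sin(πx/3) e^{-λ₁t}.
Decay rate: λ₁ = 4.0719π²/3² ≈ 4.465.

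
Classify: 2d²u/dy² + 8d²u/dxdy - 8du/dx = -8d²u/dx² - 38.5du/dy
Rewriting in standard form: 8d²u/dx² + 8d²u/dxdy + 2d²u/dy² - 8du/dx + 38.5du/dy = 0. Parabolic (discriminant = 0).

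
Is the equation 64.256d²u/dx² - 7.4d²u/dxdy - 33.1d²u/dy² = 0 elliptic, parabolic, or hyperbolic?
Computing B² - 4AC with A = 64.256, B = -7.4, C = -33.1: discriminant = 8562.2544 (positive). Answer: hyperbolic.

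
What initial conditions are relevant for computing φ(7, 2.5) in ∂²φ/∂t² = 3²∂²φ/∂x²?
Domain of dependence: [-0.5, 14.5]. Signals travel at speed 3, so data within |x - 7| ≤ 3·2.5 = 7.5 can reach the point.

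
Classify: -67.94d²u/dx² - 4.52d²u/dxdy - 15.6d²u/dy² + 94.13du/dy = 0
Elliptic (discriminant = -4219.0256).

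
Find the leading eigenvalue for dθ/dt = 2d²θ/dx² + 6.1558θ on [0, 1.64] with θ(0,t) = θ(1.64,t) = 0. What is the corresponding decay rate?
Eigenvalues: λₙ = 2n²π²/1.64² - 6.1558.
First three modes:
  n=1: λ₁ = 2π²/1.64² - 6.1558 ≈ 1.183
  n=2: λ₂ = 8π²/1.64² - 6.1558 ≈ 23.201
  n=3: λ₃ = 18π²/1.64² - 6.1558 ≈ 59.896
Since 2π²/1.64² ≈ 7.339 > 6.1558, all λₙ > 0.
The n=1 mode decays slowest → dominates as t → ∞.
Asymptotic: θ ~ c₁ sin(πx/1.64) e^{-λ₁t} with decay rate λ₁ ≈ 1.183.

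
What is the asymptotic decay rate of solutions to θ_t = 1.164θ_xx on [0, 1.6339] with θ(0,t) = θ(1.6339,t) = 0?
Eigenvalues: λₙ = 1.164n²π²/1.6339².
First three modes:
  n=1: λ₁ = 1.164π²/1.6339² ≈ 4.303
  n=2: λ₂ = 4.656π²/1.6339² ≈ 17.213 (4× faster decay)
  n=3: λ₃ = 10.476π²/1.6339² ≈ 38.73 (9× faster decay)
As t → ∞, higher modes decay exponentially faster. The n=1 mode dominates: θ ~ c₁ sin(πx/1.6339) e^{-λ₁t}.
Decay rate: λ₁ = 1.164π²/1.6339² ≈ 4.303.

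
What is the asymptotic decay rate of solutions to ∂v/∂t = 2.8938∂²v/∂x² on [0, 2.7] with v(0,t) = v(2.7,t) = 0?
Eigenvalues: λₙ = 2.8938n²π²/2.7².
First three modes:
  n=1: λ₁ = 2.8938π²/2.7² ≈ 3.918
  n=2: λ₂ = 11.5752π²/2.7² ≈ 15.671 (4× faster decay)
  n=3: λ₃ = 26.0442π²/2.7² ≈ 35.26 (9× faster decay)
As t → ∞, higher modes decay exponentially faster. The n=1 mode dominates: v ~ c₁ sin(πx/2.7) e^{-λ₁t}.
Decay rate: λ₁ = 2.8938π²/2.7² ≈ 3.918.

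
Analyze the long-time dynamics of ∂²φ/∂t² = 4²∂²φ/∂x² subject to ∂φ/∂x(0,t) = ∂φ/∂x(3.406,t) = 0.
Long-time behavior: φ oscillates about a mean that drifts linearly in t (generically unbounded; no decay). There is no damping, so the nonconstant modes persist as standing waves (energy conserved, no decay). But with Neumann conditions at both ends the constant mode has eigenvalue 0: the spatial mean M(t) of φ satisfies M'' = 0, so M(t) = M(0) + M'(0)·t. Unless the initial velocity has zero mean (∫φ_t(x,0)dx = 0), the solution grows linearly in t (unbounded, though not exponentially); if it does have zero mean, the solution stays bounded and simply oscillates.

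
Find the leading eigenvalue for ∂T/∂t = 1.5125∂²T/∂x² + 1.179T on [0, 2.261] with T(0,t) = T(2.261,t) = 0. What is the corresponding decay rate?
Eigenvalues: λₙ = 1.5125n²π²/2.261² - 1.179.
First three modes:
  n=1: λ₁ = 1.5125π²/2.261² - 1.179 ≈ 1.741
  n=2: λ₂ = 6.05π²/2.261² - 1.179 ≈ 10.501
  n=3: λ₃ = 13.6125π²/2.261² - 1.179 ≈ 25.102
Since 1.5125π²/2.261² ≈ 2.92 > 1.179, all λₙ > 0.
The n=1 mode decays slowest → dominates as t → ∞.
Asymptotic: T ~ c₁ sin(πx/2.261) e^{-λ₁t} with decay rate λ₁ ≈ 1.741.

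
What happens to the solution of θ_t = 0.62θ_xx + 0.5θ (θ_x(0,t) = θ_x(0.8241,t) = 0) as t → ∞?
θ grows unboundedly. With Neumann BCs the constant mode has diffusion eigenvalue 0, so any r > 0 makes it grow like e^(0.5t); solution grows exponentially.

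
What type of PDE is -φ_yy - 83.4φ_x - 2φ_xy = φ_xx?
Rewriting in standard form: -φ_xx - 2φ_xy - φ_yy - 83.4φ_x = 0. With A = -1, B = -2, C = -1, the discriminant is 0. This is a parabolic PDE.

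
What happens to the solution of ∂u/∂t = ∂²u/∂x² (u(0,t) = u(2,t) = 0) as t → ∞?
u → 0. Heat diffuses out through both boundaries.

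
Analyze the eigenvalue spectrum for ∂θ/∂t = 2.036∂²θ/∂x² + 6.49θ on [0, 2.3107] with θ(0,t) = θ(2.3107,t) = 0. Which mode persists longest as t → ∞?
Eigenvalues: λₙ = 2.036n²π²/2.3107² - 6.49.
First three modes:
  n=1: λ₁ = 2.036π²/2.3107² - 6.49 ≈ -2.727
  n=2: λ₂ = 8.144π²/2.3107² - 6.49 ≈ 8.564
  n=3: λ₃ = 18.324π²/2.3107² - 6.49 ≈ 27.381
Since 2.036π²/2.3107² ≈ 3.763 < 6.49, λ₁ < 0.
The n=1 mode grows fastest (−λₙ is largest for n=1) → dominates.
Asymptotic: θ ~ c₁ sin(πx/2.3107) e^{2.727t} (exponential growth at rate −λ₁ ≈ 2.727).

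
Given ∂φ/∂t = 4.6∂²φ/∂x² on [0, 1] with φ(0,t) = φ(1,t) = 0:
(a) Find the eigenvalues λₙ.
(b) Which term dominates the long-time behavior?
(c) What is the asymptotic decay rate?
Eigenvalues: λₙ = 4.6n²π².
First three modes:
  n=1: λ₁ = 4.6π² ≈ 45.4
  n=2: λ₂ = 18.4π² ≈ 181.601 (4× faster decay)
  n=3: λ₃ = 41.4π² ≈ 408.602 (9× faster decay)
As t → ∞, higher modes decay exponentially faster. The n=1 mode dominates: φ ~ c₁ sin(πx) e^{-λ₁t}.
Decay rate: λ₁ = 4.6π² ≈ 45.4.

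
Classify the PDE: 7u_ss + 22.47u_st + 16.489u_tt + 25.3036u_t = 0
A = 7, B = 22.47, C = 16.489. Discriminant B² - 4AC = 43.2089. Since 43.2089 > 0, hyperbolic.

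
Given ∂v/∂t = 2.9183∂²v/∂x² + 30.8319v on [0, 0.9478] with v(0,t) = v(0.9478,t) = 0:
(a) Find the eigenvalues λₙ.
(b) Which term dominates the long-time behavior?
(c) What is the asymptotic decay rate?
Eigenvalues: λₙ = 2.9183n²π²/0.9478² - 30.8319.
First three modes:
  n=1: λ₁ = 2.9183π²/0.9478² - 30.8319 ≈ 1.231
  n=2: λ₂ = 11.6732π²/0.9478² - 30.8319 ≈ 97.418
  n=3: λ₃ = 26.2647π²/0.9478² - 30.8319 ≈ 257.73
Since 2.9183π²/0.9478² ≈ 32.062 > 30.8319, all λₙ > 0.
The n=1 mode decays slowest → dominates as t → ∞.
Asymptotic: v ~ c₁ sin(πx/0.9478) e^{-λ₁t} with decay rate λ₁ ≈ 1.231.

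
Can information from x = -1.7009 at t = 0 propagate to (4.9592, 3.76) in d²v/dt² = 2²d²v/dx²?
Yes. The domain of dependence is [-2.5608, 12.4792], and -1.7009 ∈ [-2.5608, 12.4792].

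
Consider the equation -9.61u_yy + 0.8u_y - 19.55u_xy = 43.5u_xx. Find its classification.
Rewriting in standard form: -43.5u_xx - 19.55u_xy - 9.61u_yy + 0.8u_y = 0. Elliptic. (A = -43.5, B = -19.55, C = -9.61 gives B² - 4AC = -1289.9375.)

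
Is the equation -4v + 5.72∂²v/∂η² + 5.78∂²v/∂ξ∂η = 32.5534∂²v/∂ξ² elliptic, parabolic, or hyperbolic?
Rewriting in standard form: -32.5534∂²v/∂ξ² + 5.78∂²v/∂ξ∂η + 5.72∂²v/∂η² - 4v = 0. Computing B² - 4AC with A = -32.5534, B = 5.78, C = 5.72: discriminant = 778.230192 (positive). Answer: hyperbolic.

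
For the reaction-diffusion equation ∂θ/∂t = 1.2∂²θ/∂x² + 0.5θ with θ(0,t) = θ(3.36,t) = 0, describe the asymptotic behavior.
θ → 0. Diffusion dominates reaction (r=0.5 < κπ²/L²≈1.05); solution decays.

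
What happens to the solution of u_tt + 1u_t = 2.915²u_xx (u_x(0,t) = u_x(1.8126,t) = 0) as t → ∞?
u → constant (steady state). Damping (γ=1) dissipates the nonconstant modes; with Neumann BCs the spatial average obeys M''+γM'=0 and tends to a finite limit.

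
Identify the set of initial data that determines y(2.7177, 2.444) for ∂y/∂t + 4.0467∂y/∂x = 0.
A single point: x = -7.1724348. The characteristic through (2.7177, 2.444) is x - 4.0467t = const, so x = 2.7177 - 4.0467·2.444 = -7.1724348.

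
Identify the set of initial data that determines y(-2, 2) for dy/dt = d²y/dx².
The entire real line. The heat equation has infinite propagation speed: any initial disturbance instantly affects all points (though exponentially small far away).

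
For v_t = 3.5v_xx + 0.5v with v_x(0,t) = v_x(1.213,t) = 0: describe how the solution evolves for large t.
v grows unboundedly. With Neumann BCs the constant mode has diffusion eigenvalue 0, so any r > 0 makes it grow like e^(0.5t); solution grows exponentially.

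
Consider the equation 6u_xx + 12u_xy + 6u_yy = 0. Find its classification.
Parabolic. (A = 6, B = 12, C = 6 gives B² - 4AC = 0.)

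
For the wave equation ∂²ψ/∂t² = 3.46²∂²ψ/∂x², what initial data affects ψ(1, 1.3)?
Domain of dependence: [-3.498, 5.498]. Signals travel at speed 3.46, so data within |x - 1| ≤ 3.46·1.3 = 4.498 can reach the point.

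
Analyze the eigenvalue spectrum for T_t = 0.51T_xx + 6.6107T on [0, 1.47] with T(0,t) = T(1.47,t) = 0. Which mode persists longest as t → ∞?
Eigenvalues: λₙ = 0.51n²π²/1.47² - 6.6107.
First three modes:
  n=1: λ₁ = 0.51π²/1.47² - 6.6107 ≈ -4.281
  n=2: λ₂ = 2.04π²/1.47² - 6.6107 ≈ 2.707
  n=3: λ₃ = 4.59π²/1.47² - 6.6107 ≈ 14.353
Since 0.51π²/1.47² ≈ 2.329 < 6.6107, λ₁ < 0.
The n=1 mode grows fastest (−λₙ is largest for n=1) → dominates.
Asymptotic: T ~ c₁ sin(πx/1.47) e^{4.281t} (exponential growth at rate −λ₁ ≈ 4.281).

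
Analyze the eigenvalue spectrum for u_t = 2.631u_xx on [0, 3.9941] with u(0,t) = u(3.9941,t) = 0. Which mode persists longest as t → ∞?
Eigenvalues: λₙ = 2.631n²π²/3.9941².
First three modes:
  n=1: λ₁ = 2.631π²/3.9941² ≈ 1.628
  n=2: λ₂ = 10.524π²/3.9941² ≈ 6.511 (4× faster decay)
  n=3: λ₃ = 23.679π²/3.9941² ≈ 14.65 (9× faster decay)
As t → ∞, higher modes decay exponentially faster. The n=1 mode dominates: u ~ c₁ sin(πx/3.9941) e^{-λ₁t}.
Decay rate: λ₁ = 2.631π²/3.9941² ≈ 1.628.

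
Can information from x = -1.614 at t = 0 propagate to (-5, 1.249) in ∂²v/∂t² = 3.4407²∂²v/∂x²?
Yes. The domain of dependence is [-9.2974343, -0.7025657], and -1.614 ∈ [-9.2974343, -0.7025657].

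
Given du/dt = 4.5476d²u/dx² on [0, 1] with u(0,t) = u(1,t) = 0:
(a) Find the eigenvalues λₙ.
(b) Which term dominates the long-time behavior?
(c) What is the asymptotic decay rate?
Eigenvalues: λₙ = 4.5476n²π².
First three modes:
  n=1: λ₁ = 4.5476π² ≈ 44.883
  n=2: λ₂ = 18.1904π² ≈ 179.532 (4× faster decay)
  n=3: λ₃ = 40.9284π² ≈ 403.947 (9× faster decay)
As t → ∞, higher modes decay exponentially faster. The n=1 mode dominates: u ~ c₁ sin(πx) e^{-λ₁t}.
Decay rate: λ₁ = 4.5476π² ≈ 44.883.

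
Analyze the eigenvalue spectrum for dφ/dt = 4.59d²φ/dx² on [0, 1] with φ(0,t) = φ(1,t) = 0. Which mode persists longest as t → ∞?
Eigenvalues: λₙ = 4.59n²π².
First three modes:
  n=1: λ₁ = 4.59π² ≈ 45.301
  n=2: λ₂ = 18.36π² ≈ 181.206 (4× faster decay)
  n=3: λ₃ = 41.31π² ≈ 407.713 (9× faster decay)
As t → ∞, higher modes decay exponentially faster. The n=1 mode dominates: φ ~ c₁ sin(πx) e^{-λ₁t}.
Decay rate: λ₁ = 4.59π² ≈ 45.301.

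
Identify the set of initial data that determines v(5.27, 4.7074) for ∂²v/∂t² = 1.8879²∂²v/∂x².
Domain of dependence: [-3.61710046, 14.15710046]. Signals travel at speed 1.8879, so data within |x - 5.27| ≤ 1.8879·4.7074 = 8.88710046 can reach the point.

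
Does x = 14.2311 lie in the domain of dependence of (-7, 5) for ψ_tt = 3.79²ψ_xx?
No. The domain of dependence is [-25.95, 11.95], and 14.2311 is outside this interval.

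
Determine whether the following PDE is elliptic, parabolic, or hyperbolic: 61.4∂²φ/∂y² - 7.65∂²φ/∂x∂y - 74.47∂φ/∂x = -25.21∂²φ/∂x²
Rewriting in standard form: 25.21∂²φ/∂x² - 7.65∂²φ/∂x∂y + 61.4∂²φ/∂y² - 74.47∂φ/∂x = 0. Coefficients: A = 25.21, B = -7.65, C = 61.4. B² - 4AC = -6133.0535, which is negative, so the equation is elliptic.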